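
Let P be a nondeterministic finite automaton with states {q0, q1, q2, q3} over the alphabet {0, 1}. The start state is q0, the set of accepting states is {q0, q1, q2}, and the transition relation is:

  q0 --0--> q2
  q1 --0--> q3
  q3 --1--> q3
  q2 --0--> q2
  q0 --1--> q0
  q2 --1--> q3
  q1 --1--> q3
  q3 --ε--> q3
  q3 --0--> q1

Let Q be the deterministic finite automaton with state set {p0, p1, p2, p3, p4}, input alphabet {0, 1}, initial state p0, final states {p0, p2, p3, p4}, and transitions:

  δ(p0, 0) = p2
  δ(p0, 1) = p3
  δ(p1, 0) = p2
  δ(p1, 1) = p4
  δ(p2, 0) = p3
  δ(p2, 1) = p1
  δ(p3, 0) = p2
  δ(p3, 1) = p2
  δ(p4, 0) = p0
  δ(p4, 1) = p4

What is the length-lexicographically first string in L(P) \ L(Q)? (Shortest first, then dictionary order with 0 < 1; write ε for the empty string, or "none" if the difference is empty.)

111

The string 111 is accepted by P but not by Q.
No shorter string lies in the difference, and 111 is the lexicographically first length-3 string in L(P) \ L(Q).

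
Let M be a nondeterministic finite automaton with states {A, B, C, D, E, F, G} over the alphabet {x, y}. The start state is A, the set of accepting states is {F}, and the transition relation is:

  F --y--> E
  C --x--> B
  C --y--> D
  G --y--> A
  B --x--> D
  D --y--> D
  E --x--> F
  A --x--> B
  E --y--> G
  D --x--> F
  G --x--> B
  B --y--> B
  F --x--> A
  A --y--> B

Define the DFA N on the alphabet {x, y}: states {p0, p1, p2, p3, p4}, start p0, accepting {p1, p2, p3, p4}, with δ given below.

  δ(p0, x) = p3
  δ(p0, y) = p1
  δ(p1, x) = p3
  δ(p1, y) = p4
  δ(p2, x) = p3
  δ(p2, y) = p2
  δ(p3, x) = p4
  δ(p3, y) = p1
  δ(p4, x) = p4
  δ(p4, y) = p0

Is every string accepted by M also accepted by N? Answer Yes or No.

Exploring the product automaton M × N from the start pair (A, p0), following both machines on each input symbol, reaches 16 state pairs: (A, p0), (B, p3), (B, p1), (D, p4), (D, p3), (B, p4), (F, p4), (D, p0), (D, p1), (B, p0), (A, p4), (E, p0), (F, p3), (G, p1), (E, p1), (G, p4).
M accepts in {F} and N accepts in {p1, p2, p3, p4}. The reachable pairs whose M-component is accepting are (F, p4), (F, p3); in each of them the N-component is accepting too, so the product for L(M) \ L(N) (M-component accepting, N-component rejecting) has no reachable accepting pair and the difference is empty.
Hence every string in L(M) is also in L(N).

Yes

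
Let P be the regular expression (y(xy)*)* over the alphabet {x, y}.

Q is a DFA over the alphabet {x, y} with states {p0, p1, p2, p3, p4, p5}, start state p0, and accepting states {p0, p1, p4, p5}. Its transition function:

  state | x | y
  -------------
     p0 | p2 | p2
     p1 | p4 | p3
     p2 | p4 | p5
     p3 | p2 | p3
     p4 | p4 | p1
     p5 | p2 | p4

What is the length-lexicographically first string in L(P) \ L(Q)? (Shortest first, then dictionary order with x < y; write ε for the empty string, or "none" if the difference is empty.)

y

The string y is accepted by P but not by Q.
No shorter string lies in the difference, and y is the lexicographically first length-1 string in L(P) \ L(Q).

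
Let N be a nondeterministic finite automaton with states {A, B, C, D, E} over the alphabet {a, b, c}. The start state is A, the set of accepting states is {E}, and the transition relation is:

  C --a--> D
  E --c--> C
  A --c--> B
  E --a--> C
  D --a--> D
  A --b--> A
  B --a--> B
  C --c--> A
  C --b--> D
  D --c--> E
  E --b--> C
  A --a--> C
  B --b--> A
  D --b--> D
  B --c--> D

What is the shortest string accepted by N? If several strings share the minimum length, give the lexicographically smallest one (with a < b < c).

A breadth-first search from A reaches an accepting state first via the path A → C → D → E on input aac.
No string of length < 3 is accepted (BFS exhausts all shorter strings without reaching an accepting state), and aac is the lexicographically least accepting string of length 3.

aac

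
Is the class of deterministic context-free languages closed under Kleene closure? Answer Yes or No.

L = {c aⁿbⁿ : n≥0} ∪ {cc aⁿb²ⁿ : n≥0} is a DCFL (the number of leading c's fixes which ratio the DPDA checks), but L* is not. Every word of L starts with c, so in a factorisation of the string cc aⁱbʲ (i≥1) into words of L each factor begins at one of the two c's: either the whole string is a single word of L (forcing j = 2i), or it splits as c · (c aⁱbʲ) with c ∈ L (take n = 0) and c aⁱbʲ ∈ L (forcing j = i). Thus L* ∩ cca⁺b* = {cc aⁿbⁿ : n≥1} ∪ {cc aⁿb²ⁿ : n≥1}. A DPDA for L* would give one for this intersection with a regular set, and, started from its configuration after reading cc, one for {aⁿbⁿ : n≥1} ∪ {aⁿb²ⁿ : n≥1}, which no deterministic PDA accepts (a DPDA for it would have a single run on aⁿb²ⁿ, accepting after the prefix aⁿbⁿ and accepting again after n more b's; an ordinary PDA that simulates it on a's and b's and, at any moment when it is accepting, may switch to reading only a fresh letter d while feeding each d to the simulation as a b, would accept aⁱbʲdᵏ (k≥1) exactly when both aⁱbʲ and aⁱbʲ⁺ᵏ are in the language, i.e. its language intersected with the regular set a*b*d⁺ would be exactly {aⁿbⁿdⁿ : n≥1} — impossible, since context-free languages are closed under intersection with regular sets and {aⁿbⁿdⁿ} is not context-free). So L* is not a DCFL.

No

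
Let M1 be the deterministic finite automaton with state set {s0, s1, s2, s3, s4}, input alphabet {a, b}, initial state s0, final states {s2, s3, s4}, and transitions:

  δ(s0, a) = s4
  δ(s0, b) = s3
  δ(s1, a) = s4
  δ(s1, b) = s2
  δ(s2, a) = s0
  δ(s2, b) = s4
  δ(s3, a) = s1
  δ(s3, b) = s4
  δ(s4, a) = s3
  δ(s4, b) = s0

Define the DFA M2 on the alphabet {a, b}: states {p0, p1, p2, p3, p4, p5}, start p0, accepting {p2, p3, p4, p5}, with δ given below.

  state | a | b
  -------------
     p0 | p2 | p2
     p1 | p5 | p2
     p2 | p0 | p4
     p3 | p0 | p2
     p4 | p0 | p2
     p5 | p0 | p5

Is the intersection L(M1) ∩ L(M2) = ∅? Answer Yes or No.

The string a is accepted by both M1 and M2.
Hence L(M1) ∩ L(M2) ≠ ∅.

No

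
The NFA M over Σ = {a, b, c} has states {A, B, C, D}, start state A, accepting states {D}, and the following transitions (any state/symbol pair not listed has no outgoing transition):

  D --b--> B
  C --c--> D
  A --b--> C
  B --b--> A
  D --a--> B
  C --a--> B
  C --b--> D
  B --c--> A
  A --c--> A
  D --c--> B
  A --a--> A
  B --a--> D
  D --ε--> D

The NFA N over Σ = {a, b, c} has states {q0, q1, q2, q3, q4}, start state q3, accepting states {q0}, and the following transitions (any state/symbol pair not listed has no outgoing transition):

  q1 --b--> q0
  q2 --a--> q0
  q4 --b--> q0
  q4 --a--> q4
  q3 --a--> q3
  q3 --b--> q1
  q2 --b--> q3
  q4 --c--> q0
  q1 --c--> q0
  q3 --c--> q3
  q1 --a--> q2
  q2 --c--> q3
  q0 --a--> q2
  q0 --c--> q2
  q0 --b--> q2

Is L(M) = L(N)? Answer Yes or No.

Exploring the product automaton M × N from the start pair (A, q3), following both machines on each input symbol, reaches 4 state pairs: (A, q3), (C, q1), (B, q2), (D, q0).
M accepts in {D} and N accepts in {q0}. In every reachable pair the two components are either both accepting — (D, q0) — or both non-accepting, so no string is accepted by exactly one of the machines: L(M) \ L(N) and L(N) \ L(M) are both empty.
Hence every string is accepted by M iff it is accepted by N, and the two languages coincide.

Yes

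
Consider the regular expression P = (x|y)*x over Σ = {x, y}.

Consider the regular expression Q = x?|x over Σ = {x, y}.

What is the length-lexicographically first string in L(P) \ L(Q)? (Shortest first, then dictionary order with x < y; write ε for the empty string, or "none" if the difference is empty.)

The string xx is accepted by P but not by Q.
No shorter string lies in the difference, and xx is the lexicographically first length-2 string in L(P) \ L(Q).

xx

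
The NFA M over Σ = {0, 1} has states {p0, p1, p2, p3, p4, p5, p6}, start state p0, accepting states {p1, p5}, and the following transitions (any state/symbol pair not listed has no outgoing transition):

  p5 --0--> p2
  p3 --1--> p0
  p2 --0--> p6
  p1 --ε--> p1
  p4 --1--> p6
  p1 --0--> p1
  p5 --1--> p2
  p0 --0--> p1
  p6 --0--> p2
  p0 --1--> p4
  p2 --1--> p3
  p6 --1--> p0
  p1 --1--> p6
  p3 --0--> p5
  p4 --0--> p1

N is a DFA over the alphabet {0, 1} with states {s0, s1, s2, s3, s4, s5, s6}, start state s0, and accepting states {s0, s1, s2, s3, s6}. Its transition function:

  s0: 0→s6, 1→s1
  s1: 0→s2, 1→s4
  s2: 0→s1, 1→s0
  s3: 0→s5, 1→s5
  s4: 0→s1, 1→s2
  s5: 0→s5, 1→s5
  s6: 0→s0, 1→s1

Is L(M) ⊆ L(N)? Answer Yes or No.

Exploring the product automaton M × N from the start pair (p0, s0), following both machines on each input symbol, reaches 29 state pairs: (p0, s0), (p1, s6), (p4, s1), (p1, s0), (p6, s1), (p1, s2), (p6, s4), (p2, s2), (p0, s4), (p1, s1), (p6, s0), (p2, s1), (p0, s2), (p3, s0), (p4, s2), (p2, s6), (p0, s1), (p6, s2), (p3, s4), (p4, s0), (p5, s6), (p3, s1), (p4, s4), (p5, s1), (p2, s0), (p5, s2), (p2, s4), (p6, s6), (p3, s2).
M accepts in {p1, p5} and N accepts in {s0, s1, s2, s3, s6}. The reachable pairs whose M-component is accepting are (p1, s6), (p1, s0), (p1, s2), (p1, s1), (p5, s6), (p5, s1), (p5, s2); in each of them the N-component is accepting too, so the product for L(M) \ L(N) (M-component accepting, N-component rejecting) has no reachable accepting pair and the difference is empty.
Hence every string in L(M) is also in L(N).

Yes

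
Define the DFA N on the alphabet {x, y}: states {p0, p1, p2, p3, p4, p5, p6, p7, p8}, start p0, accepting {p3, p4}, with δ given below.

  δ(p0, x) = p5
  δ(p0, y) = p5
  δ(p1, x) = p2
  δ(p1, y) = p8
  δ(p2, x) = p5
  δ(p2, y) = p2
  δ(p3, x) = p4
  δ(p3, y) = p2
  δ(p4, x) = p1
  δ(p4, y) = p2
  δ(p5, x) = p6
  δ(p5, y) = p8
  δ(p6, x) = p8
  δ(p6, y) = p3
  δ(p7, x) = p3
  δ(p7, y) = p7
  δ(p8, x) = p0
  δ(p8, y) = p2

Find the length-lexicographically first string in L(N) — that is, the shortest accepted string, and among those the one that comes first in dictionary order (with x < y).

xxy

A breadth-first search from p0 reaches an accepting state first via the path p0 → p5 → p6 → p3 on input xxy.
No string of length < 3 is accepted (BFS exhausts all shorter strings without reaching an accepting state), and xxy is the lexicographically least accepting string of length 3.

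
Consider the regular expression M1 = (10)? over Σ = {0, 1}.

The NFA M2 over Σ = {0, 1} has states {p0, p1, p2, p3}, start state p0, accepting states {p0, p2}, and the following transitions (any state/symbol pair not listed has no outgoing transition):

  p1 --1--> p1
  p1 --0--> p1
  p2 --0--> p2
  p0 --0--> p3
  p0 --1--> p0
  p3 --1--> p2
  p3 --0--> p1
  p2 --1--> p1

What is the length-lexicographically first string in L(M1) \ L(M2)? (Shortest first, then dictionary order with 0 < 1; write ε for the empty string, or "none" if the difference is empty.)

The string 10 is accepted by M1 but not by M2.
No shorter string lies in the difference, and 10 is the lexicographically first length-2 string in L(M1) \ L(M2).

10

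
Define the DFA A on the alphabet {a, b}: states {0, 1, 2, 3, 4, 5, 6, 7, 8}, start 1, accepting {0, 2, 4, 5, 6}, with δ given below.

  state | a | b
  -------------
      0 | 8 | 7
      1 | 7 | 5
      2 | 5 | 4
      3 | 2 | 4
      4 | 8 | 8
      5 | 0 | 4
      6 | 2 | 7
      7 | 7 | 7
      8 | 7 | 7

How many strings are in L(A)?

3

The useful subgraph on states {0, 1, 4, 5} is acyclic, so L(A) is finite; the longest accepting path visits 3 useful states, giving maximum string length 2.
Counting accepting paths from 1 by length: 1 of length 1, 2 of length 2. Total 3.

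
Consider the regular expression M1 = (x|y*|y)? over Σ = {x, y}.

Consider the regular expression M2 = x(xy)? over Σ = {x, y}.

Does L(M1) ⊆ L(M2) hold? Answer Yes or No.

The empty string ε is in L(M1) but not in L(M2).
So L(M1) ⊄ L(M2).

No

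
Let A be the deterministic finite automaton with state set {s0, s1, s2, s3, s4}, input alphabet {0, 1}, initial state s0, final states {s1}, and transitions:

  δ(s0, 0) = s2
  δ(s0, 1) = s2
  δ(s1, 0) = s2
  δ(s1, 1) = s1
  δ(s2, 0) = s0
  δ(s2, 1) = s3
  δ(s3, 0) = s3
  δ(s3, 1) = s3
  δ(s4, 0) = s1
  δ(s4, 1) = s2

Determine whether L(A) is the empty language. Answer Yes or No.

Yes

The states reachable from the start state are {s0, s2, s3}.
None of the accepting states {s1} is reachable, so no string is accepted and L(A) = ∅.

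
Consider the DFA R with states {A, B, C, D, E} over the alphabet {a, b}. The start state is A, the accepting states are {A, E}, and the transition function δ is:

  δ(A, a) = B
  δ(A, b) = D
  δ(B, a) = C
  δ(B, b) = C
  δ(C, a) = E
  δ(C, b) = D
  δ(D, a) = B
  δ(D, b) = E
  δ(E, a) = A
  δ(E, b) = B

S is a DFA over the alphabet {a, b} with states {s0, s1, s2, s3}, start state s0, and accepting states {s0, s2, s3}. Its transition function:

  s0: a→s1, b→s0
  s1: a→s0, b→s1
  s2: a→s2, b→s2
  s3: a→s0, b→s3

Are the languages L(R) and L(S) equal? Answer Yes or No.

The string aaa is accepted by R but rejected by S.
So L(R) ≠ L(S).

No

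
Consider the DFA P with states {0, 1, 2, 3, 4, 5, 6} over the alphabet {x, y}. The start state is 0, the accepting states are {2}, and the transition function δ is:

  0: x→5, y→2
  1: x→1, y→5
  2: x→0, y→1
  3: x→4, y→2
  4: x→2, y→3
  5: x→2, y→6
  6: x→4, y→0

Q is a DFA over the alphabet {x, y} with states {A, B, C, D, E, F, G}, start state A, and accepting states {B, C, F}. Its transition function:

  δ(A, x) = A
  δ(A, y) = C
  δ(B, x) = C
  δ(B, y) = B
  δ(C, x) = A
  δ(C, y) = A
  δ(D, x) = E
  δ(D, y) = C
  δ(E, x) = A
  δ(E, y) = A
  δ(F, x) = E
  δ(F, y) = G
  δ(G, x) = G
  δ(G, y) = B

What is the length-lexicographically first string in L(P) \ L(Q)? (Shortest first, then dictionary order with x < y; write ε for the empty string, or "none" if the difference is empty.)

xx

The string xx is accepted by P but not by Q.
No shorter string lies in the difference, and xx is the lexicographically first length-2 string in L(P) \ L(Q).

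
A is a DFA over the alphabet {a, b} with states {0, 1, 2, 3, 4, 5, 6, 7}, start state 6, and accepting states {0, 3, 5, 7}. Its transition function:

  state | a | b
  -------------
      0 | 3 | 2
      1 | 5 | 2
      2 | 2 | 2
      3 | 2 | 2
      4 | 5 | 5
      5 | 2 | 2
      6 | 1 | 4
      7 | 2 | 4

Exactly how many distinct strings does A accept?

The useful subgraph on states {1, 4, 5, 6} is acyclic, so L(A) is finite; the longest accepting path visits 3 useful states, giving maximum string length 2.
Counting accepting paths from 6 by length: 3 of length 2. Total 3.

3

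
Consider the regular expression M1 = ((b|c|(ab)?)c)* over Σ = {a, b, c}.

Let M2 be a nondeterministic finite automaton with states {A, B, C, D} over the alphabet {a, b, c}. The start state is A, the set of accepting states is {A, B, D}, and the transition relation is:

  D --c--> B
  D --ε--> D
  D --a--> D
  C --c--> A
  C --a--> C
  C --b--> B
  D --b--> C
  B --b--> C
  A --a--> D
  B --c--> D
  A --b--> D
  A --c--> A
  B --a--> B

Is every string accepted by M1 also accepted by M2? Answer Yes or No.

Converting the expression M1 to a DFA (subset construction, then merging equivalent states) gives the minimal DFA with states {r0, r1, r2, r3}, start state r0, accepting states {r0} and transitions r0: a→r1, b→r2, c→r0; r1: a→r3, b→r2, c→r3; r2: a→r3, b→r3, c→r0; r3: a→r3, b→r3, c→r3.
Exploring the product automaton M1 × M2 from the start pair (r0, A), following both machines on each input symbol, reaches 11 state pairs: (r0, A), (r1, D), (r2, D), (r3, D), (r2, C), (r3, B), (r3, C), (r0, B), (r3, A), (r1, B), (r0, D).
M1 accepts in {r0} and M2 accepts in {A, B, D}. The reachable pairs whose M1-component is accepting are (r0, A), (r0, B), (r0, D); in each of them the M2-component is accepting too, so the product for L(M1) \ L(M2) (M1-component accepting, M2-component rejecting) has no reachable accepting pair and the difference is empty.
Hence every string in L(M1) is also in L(M2).

Yes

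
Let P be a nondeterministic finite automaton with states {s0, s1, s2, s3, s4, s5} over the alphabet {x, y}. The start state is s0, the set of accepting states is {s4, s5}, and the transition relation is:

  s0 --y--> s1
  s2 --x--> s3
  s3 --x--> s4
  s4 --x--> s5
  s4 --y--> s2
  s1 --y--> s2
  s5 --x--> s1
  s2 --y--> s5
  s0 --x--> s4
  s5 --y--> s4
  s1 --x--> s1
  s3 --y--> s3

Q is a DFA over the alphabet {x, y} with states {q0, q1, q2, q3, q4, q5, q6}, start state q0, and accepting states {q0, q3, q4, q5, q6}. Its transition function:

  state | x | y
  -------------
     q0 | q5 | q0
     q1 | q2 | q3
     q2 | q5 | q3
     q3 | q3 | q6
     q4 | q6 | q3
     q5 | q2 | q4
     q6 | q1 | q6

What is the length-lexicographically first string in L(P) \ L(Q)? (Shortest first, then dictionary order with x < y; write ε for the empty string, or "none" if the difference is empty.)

The string xx is accepted by P but not by Q.
No shorter string lies in the difference, and xx is the lexicographically first length-2 string in L(P) \ L(Q).

xx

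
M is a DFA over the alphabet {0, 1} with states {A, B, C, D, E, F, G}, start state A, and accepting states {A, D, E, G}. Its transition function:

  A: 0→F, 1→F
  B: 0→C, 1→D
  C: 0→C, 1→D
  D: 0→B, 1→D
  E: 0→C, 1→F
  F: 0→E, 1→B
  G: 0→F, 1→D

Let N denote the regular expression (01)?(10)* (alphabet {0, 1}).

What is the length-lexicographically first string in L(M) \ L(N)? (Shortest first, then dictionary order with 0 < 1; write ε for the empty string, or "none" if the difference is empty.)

The string 00 is accepted by M but not by N.
No shorter string lies in the difference, and 00 is the lexicographically first length-2 string in L(M) \ L(N).

00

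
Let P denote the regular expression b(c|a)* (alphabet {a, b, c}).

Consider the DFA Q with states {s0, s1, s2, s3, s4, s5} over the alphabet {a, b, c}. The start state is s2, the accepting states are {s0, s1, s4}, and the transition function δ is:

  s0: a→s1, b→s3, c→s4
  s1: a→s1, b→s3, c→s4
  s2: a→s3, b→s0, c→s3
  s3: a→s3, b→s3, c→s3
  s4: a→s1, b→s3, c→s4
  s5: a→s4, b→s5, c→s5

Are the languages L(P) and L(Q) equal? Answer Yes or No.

Yes

Converting the expression P to a DFA (subset construction, then merging equivalent states) gives the minimal DFA with states {p0, p1, p2}, start state p0, accepting states {p2} and transitions p0: a→p1, b→p2, c→p1; p1: a→p1, b→p1, c→p1; p2: a→p2, b→p1, c→p2.
Exploring the product automaton P × Q from the start pair (p0, s2), following both machines on each input symbol, reaches 5 state pairs: (p0, s2), (p1, s3), (p2, s0), (p2, s1), (p2, s4).
P accepts in {p2} and Q accepts in {s0, s1, s4}. In every reachable pair the two components are either both accepting — (p2, s0), (p2, s1), (p2, s4) — or both non-accepting, so no string is accepted by exactly one of the machines: L(P) \ L(Q) and L(Q) \ L(P) are both empty.
Hence every string is accepted by P iff it is accepted by Q, and the two languages coincide.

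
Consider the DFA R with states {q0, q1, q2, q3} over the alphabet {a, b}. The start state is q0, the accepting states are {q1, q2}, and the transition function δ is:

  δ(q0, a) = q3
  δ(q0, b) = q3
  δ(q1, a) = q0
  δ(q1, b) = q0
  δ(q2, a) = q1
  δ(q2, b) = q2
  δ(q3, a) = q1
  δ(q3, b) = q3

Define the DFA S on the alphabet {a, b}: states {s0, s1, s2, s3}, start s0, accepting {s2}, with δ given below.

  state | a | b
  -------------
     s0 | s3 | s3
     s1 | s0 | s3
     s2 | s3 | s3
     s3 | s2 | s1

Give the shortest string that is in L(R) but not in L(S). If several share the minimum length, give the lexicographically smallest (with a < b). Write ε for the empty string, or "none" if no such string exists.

The string aba is accepted by R but not by S.
No shorter string lies in the difference, and aba is the lexicographically first length-3 string in L(R) \ L(S).

aba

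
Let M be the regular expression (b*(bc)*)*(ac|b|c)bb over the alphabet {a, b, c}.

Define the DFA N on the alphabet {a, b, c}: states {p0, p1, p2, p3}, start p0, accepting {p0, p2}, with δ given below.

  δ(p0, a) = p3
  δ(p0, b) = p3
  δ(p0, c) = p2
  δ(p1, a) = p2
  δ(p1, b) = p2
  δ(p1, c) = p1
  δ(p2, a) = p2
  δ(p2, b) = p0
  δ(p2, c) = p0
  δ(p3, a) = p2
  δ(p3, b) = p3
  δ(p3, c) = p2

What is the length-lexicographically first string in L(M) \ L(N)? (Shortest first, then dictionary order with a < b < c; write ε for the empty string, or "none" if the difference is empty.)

bbb

The string bbb is accepted by M but not by N.
No shorter string lies in the difference, and bbb is the lexicographically first length-3 string in L(M) \ L(N).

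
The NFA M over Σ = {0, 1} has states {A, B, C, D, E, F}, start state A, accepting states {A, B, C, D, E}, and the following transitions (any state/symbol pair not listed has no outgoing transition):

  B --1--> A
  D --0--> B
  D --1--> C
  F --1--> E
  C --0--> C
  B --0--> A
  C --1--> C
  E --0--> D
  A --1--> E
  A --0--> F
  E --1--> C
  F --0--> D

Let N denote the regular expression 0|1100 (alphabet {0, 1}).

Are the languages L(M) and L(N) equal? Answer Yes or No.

No

The empty string ε is accepted by M but rejected by N.
So L(M) ≠ L(N).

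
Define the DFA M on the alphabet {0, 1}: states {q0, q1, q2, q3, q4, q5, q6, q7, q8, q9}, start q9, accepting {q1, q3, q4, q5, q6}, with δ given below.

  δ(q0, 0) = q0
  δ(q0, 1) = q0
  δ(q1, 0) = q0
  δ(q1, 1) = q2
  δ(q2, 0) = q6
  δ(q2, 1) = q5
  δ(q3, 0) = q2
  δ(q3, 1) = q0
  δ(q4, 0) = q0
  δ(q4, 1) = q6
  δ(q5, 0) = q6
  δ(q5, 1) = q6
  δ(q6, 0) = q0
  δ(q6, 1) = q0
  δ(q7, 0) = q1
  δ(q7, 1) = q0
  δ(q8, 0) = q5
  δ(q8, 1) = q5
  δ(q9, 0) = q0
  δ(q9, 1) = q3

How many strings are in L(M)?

The useful subgraph on states {q2, q3, q5, q6, q9} is acyclic, so L(M) is finite; the longest accepting path visits 5 useful states, giving maximum string length 4.
Counting accepting paths from q9 by length: 1 of length 1, 2 of length 3, 2 of length 4. Total 5.

5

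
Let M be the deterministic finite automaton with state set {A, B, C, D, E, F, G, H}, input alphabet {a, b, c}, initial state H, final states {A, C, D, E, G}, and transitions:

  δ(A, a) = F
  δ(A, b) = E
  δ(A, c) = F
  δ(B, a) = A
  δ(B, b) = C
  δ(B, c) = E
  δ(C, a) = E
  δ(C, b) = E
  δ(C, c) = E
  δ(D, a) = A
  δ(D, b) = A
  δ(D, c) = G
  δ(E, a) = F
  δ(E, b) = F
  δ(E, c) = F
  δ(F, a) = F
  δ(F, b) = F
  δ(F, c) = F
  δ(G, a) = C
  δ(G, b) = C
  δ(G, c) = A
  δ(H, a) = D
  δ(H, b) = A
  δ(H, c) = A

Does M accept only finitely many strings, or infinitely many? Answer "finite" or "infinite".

The useful states (reachable from H and able to reach an accepting state) are {A, C, D, E, G, H}.
Restricted to these states the transition graph has no cycle, so every accepting path has bounded length and L is finite.

finite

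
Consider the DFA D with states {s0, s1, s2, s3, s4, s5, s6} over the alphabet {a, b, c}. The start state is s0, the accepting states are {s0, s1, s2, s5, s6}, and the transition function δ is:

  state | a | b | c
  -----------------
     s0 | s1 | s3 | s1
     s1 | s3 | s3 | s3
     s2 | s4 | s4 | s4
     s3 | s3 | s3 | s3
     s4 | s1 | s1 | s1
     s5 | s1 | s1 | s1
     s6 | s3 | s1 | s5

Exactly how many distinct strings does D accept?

3

The useful subgraph on states {s0, s1} is acyclic, so L(D) is finite; the longest accepting path visits 2 useful states, giving maximum string length 1.
Counting accepting paths from s0 by length: 1 of length 0, 2 of length 1. Total 3.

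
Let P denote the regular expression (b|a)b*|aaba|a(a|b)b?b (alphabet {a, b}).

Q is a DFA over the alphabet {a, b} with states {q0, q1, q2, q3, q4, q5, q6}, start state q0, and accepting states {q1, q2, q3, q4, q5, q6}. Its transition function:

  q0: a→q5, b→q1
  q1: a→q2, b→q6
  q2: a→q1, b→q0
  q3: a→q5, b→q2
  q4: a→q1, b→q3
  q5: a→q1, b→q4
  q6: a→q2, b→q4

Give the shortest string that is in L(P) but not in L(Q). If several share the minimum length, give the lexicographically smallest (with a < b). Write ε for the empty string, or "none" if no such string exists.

abbbb

The string abbbb is accepted by P but not by Q.
No shorter string lies in the difference, and abbbb is the lexicographically first length-5 string in L(P) \ L(Q).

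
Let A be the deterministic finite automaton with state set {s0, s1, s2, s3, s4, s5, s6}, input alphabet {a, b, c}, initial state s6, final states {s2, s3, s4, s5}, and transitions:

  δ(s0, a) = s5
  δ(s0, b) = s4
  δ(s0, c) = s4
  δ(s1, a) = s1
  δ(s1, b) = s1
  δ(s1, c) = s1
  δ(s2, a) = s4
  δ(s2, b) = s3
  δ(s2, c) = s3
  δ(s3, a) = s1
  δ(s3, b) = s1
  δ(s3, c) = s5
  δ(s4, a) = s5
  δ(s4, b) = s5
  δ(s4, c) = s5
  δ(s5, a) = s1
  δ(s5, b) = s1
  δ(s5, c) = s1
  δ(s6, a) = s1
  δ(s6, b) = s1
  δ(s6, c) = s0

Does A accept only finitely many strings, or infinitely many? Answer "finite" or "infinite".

finite

The useful states (reachable from s6 and able to reach an accepting state) are {s0, s4, s5, s6}.
Restricted to these states the transition graph has no cycle, so every accepting path has bounded length and L is finite.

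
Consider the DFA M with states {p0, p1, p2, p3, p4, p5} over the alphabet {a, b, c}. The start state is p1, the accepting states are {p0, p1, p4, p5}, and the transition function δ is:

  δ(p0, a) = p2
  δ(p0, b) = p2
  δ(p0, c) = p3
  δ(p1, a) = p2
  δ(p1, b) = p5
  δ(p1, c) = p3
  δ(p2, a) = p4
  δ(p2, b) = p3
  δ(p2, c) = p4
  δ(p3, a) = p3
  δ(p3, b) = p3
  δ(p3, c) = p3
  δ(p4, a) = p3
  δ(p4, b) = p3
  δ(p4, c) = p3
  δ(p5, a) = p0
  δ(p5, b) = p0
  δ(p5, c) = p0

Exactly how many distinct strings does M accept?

The useful subgraph on states {p0, p1, p2, p4, p5} is acyclic, so L(M) is finite; the longest accepting path visits 5 useful states, giving maximum string length 4.
Counting accepting paths from p1 by length: 1 of length 0, 1 of length 1, 5 of length 2, 12 of length 4. Total 19.

19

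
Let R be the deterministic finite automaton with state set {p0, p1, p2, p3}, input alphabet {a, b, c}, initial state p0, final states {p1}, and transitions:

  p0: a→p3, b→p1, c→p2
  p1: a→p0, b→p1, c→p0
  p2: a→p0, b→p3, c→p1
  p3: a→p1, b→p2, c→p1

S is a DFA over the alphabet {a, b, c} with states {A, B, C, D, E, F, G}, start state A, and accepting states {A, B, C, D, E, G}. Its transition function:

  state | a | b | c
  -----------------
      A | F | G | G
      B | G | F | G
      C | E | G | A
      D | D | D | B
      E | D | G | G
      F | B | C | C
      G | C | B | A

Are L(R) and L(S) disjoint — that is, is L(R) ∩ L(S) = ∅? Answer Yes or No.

The string b is accepted by both R and S.
Hence L(R) ∩ L(S) ≠ ∅.

No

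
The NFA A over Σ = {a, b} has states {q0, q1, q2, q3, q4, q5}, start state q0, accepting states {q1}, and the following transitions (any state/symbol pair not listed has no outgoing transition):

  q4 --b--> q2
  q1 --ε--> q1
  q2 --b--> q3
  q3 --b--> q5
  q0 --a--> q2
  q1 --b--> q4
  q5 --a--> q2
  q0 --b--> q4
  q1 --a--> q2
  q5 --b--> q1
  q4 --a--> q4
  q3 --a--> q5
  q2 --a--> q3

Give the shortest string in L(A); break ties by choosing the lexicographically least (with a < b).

aaab

A breadth-first search from q0 reaches an accepting state first via the path q0 → q2 → q3 → q5 → q1 on input aaab.
No string of length < 4 is accepted (BFS exhausts all shorter strings without reaching an accepting state), and aaab is the lexicographically least accepting string of length 4.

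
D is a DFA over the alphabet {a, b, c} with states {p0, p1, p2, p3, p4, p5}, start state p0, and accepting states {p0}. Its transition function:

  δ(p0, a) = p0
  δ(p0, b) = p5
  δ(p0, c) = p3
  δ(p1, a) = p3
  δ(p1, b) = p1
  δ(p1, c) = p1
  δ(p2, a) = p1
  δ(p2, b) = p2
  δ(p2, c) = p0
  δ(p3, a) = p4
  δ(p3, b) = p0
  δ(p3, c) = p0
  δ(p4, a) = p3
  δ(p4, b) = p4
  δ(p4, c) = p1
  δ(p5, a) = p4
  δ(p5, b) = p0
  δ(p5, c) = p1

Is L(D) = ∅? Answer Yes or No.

The empty string ε is accepted: the run p0 ends in the accepting state p0.
Since at least one string is accepted, L(D) is not empty.

No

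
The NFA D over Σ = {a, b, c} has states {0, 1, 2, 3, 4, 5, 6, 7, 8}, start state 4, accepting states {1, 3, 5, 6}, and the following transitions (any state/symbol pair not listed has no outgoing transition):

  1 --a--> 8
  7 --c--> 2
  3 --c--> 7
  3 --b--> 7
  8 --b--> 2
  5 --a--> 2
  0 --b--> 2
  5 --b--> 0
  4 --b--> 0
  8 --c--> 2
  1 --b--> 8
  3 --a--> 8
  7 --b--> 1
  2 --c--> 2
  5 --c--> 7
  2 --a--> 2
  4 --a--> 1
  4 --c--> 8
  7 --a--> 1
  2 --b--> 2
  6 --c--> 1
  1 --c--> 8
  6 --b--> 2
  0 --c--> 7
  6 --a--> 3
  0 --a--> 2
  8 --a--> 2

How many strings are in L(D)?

3

The useful subgraph on states {0, 1, 4, 7} is acyclic, so L(D) is finite; the longest accepting path visits 4 useful states, giving maximum string length 3.
Counting accepting paths from 4 by length: 1 of length 1, 2 of length 3. Total 3.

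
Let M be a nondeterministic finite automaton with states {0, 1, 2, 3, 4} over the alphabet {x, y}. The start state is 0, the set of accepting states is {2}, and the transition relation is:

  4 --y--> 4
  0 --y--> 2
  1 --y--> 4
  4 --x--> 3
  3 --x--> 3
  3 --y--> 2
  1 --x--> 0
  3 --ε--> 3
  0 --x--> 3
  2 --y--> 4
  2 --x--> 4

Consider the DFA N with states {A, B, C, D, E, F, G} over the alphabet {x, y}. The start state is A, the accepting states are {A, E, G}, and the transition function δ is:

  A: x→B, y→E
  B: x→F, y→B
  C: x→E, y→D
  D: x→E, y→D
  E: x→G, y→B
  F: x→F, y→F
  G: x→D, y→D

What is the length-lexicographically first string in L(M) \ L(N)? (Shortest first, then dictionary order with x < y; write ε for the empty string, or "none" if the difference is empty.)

The string xy is accepted by M but not by N.
No shorter string lies in the difference, and xy is the lexicographically first length-2 string in L(M) \ L(N).

xy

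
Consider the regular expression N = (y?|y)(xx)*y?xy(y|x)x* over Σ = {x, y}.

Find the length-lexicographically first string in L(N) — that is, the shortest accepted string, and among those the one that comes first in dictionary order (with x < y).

By inspection of the expression, no string of length less than 3 matches, and xyx is the lexicographically first match of length 3.

xyx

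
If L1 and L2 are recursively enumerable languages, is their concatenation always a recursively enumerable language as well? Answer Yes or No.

Dovetail over all split points of the input and all step bounds t = 1, 2, …, simulating the recogniser for L₁ on the prefix and the recogniser for L₂ on the suffix for t steps; accept if for some split both accept.
So the recursively enumerable languages are closed under concatenation.

Yes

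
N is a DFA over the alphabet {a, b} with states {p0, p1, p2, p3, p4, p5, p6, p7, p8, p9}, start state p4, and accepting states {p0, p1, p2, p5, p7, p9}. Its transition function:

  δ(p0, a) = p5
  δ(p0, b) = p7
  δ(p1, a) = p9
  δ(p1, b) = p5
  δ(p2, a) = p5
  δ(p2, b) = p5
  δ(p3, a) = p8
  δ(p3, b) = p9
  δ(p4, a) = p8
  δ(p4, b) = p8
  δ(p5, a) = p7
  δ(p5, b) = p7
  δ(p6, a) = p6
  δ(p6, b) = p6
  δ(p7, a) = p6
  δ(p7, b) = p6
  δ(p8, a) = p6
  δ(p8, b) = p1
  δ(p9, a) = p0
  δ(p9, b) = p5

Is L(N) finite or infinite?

The useful states (reachable from p4 and able to reach an accepting state) are {p0, p1, p4, p5, p7, p8, p9}.
Restricted to these states the transition graph has no cycle, so every accepting path has bounded length and L is finite.

finite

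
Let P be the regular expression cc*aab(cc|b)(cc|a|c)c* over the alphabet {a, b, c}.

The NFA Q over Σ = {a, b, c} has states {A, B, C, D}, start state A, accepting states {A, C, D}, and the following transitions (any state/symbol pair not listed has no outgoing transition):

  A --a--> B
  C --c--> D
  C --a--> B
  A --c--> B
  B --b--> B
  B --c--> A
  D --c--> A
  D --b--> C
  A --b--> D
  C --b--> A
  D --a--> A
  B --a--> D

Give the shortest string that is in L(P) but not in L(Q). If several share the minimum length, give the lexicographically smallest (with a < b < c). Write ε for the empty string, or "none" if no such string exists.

caabba

The string caabba is accepted by P but not by Q.
No shorter string lies in the difference, and caabba is the lexicographically first length-6 string in L(P) \ L(Q).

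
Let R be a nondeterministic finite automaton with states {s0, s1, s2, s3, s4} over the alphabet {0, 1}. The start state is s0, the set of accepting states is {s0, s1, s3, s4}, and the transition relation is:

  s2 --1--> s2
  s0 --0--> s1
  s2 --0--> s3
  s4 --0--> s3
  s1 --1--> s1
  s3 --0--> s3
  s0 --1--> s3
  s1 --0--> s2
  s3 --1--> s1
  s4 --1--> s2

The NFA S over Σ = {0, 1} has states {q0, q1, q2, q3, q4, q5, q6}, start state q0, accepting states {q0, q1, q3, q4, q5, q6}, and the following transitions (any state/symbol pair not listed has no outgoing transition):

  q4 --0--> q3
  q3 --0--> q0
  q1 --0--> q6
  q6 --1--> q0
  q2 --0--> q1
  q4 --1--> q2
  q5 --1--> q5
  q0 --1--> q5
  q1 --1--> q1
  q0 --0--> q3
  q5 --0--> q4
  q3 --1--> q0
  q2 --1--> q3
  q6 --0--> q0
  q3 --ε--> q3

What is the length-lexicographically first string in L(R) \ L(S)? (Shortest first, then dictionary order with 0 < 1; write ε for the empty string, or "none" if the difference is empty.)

101

The string 101 is accepted by R but not by S.
No shorter string lies in the difference, and 101 is the lexicographically first length-3 string in L(R) \ L(S).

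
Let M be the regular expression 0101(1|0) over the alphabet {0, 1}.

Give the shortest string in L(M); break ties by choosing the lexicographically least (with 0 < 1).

By inspection of the expression, no string of length less than 5 matches, and 01010 is the lexicographically first match of length 5.

01010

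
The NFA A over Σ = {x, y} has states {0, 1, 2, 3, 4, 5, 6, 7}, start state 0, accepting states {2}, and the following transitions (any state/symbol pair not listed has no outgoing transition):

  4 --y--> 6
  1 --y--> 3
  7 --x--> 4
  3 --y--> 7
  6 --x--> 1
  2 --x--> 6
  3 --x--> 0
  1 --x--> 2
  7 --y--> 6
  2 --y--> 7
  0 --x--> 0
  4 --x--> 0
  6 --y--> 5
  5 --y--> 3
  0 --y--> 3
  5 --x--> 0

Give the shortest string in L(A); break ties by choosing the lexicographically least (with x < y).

A breadth-first search from 0 reaches an accepting state first via the path 0 → 3 → 7 → 6 → 1 → 2 on input yyyxx.
No string of length < 5 is accepted (BFS exhausts all shorter strings without reaching an accepting state), and yyyxx is the lexicographically least accepting string of length 5.

yyyxx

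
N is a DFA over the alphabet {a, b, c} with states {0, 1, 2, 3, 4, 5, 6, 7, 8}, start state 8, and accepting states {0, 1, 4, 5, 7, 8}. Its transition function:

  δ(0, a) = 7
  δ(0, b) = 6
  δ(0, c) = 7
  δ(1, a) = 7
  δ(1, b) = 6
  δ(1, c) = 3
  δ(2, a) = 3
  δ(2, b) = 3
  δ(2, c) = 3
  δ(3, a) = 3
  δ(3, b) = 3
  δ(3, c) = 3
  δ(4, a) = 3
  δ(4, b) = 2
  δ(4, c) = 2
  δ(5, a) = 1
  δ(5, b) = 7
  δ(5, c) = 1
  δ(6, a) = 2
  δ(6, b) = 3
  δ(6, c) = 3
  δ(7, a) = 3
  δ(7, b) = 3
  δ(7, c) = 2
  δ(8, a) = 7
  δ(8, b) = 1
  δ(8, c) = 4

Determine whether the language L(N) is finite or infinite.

The useful states (reachable from 8 and able to reach an accepting state) are {1, 4, 7, 8}.
Restricted to these states the transition graph has no cycle, so every accepting path has bounded length and L is finite.

finite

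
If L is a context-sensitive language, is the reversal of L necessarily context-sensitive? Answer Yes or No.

Reversing both sides of every production of a noncontracting (context-sensitive) grammar gives another noncontracting grammar, and it generates Lᴿ; equivalently an LBA can reverse its tape in place and then run the machine for L.
So the context-sensitive languages are closed under reversal.

Yes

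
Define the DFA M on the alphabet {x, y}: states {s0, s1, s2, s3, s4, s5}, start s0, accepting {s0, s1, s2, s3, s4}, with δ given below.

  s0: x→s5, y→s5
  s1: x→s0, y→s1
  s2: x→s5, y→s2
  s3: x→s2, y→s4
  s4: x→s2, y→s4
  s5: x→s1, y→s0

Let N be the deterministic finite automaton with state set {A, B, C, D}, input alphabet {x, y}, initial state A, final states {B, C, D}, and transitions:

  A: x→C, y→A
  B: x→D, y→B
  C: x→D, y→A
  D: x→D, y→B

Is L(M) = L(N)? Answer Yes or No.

The empty string ε is accepted by M but rejected by N.
So L(M) ≠ L(N).

No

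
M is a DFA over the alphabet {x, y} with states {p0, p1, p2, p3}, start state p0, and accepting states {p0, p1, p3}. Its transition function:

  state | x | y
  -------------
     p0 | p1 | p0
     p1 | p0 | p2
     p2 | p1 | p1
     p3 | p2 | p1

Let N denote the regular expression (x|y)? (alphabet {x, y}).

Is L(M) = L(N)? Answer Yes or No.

No

The string xx is accepted by M but rejected by N.
So L(M) ≠ L(N).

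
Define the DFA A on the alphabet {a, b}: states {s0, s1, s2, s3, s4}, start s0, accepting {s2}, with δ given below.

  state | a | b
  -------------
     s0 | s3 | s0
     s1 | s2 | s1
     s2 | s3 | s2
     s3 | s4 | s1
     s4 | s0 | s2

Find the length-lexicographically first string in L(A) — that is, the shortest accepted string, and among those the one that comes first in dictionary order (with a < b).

aab

A breadth-first search from s0 reaches an accepting state first via the path s0 → s3 → s4 → s2 on input aab.
No string of length < 3 is accepted (BFS exhausts all shorter strings without reaching an accepting state), and aab is the lexicographically least accepting string of length 3.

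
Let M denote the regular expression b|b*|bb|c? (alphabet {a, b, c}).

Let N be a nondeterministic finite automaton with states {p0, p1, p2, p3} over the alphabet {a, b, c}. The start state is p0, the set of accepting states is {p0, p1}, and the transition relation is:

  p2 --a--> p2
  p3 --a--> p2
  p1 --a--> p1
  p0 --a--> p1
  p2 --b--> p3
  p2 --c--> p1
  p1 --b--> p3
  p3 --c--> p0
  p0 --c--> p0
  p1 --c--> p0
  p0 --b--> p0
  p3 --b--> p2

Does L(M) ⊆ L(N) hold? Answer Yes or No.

Converting the expression M to a DFA (subset construction, then merging equivalent states) gives the minimal DFA with states {m0, m1, m2, m3}, start state m0, accepting states {m0, m2, m3} and transitions m0: a→m1, b→m2, c→m3; m1: a→m1, b→m1, c→m1; m2: a→m1, b→m2, c→m1; m3: a→m1, b→m1, c→m1.
Exploring the product automaton M × N from the start pair (m0, p0), following both machines on each input symbol, reaches 7 state pairs: (m0, p0), (m1, p1), (m2, p0), (m3, p0), (m1, p3), (m1, p0), (m1, p2).
M accepts in {m0, m2, m3} and N accepts in {p0, p1}. The reachable pairs whose M-component is accepting are (m0, p0), (m2, p0), (m3, p0); in each of them the N-component is accepting too, so the product for L(M) \ L(N) (M-component accepting, N-component rejecting) has no reachable accepting pair and the difference is empty.
Hence every string in L(M) is also in L(N).

Yes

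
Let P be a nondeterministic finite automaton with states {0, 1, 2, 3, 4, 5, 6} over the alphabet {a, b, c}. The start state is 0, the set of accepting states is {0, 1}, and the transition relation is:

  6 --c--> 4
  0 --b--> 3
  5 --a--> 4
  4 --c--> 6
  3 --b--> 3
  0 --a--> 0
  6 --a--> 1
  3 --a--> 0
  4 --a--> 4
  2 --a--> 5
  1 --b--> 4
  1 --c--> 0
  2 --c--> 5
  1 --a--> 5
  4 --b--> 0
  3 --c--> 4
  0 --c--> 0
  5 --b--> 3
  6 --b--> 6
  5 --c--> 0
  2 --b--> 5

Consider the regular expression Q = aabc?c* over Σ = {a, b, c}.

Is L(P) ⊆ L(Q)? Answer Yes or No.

No

The empty string ε is in L(P) but not in L(Q).
So L(P) ⊄ L(Q).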